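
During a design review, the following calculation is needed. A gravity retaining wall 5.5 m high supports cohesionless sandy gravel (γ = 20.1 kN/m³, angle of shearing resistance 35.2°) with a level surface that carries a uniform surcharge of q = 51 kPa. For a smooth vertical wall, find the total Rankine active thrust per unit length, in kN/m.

157 kN/m

K_a = tan²(45° − φ/2) = 0.2687.
Soil triangle: ½ K_a γ H² = 0.5×0.2687×20.1×5.5² = 81.68 kN/m.
Surcharge rectangle: K_a q H = 0.2687×51×5.5 = 75.37 kN/m.
Total = 81.68 + 75.37 = 157.1 kN/m.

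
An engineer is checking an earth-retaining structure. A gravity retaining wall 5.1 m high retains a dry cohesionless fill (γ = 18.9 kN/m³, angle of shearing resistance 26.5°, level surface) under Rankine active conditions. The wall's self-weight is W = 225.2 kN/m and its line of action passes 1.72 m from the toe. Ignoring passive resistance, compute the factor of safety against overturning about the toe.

2.42

K_a = tan²(45° − 26.5°/2) = 0.3829.
P_a = ½K_aγH² = 0.5×0.3829×18.9×5.1² = 94.12 kN/m, acting at H/3 = 1.700 m above the base.
Overturning moment M_o = P_a × H/3 = 94.12 × 1.700 = 160.0.
Resisting moment M_r = W × 1.72 = 225.2 × 1.72 = 387.3.
FS_overturning = M_r/M_o = 387.3/160.0 = 2.421.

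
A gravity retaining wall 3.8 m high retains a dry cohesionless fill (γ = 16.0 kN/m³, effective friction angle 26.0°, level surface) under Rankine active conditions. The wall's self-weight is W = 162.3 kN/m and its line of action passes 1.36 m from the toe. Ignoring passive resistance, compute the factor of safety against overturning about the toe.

3.86

K_a = tan²(45° − 26.0°/2) = 0.3905.
P_a = ½K_aγH² = 0.5×0.3905×16.0×3.8² = 45.11 kN/m, acting at H/3 = 1.267 m above the base.
Overturning moment M_o = P_a × H/3 = 45.11 × 1.267 = 57.13.
Resisting moment M_r = W × 1.36 = 162.3 × 1.36 = 220.7.
FS_overturning = M_r/M_o = 220.7/57.13 = 3.863.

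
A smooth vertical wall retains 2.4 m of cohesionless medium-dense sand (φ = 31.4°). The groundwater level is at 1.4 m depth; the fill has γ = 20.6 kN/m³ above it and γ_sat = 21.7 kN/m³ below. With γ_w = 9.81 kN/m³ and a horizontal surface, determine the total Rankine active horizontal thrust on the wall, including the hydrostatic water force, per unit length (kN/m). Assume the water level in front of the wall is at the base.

22.2 kN/m

K_a = tan²(45° − φ/2) = 0.3149.
γ' = 21.7 − 9.81 = 11.89 kN/m³. Depth below WT = 1.0 m.
σ'_h at WT = K_a γ d_w = 9.082 kPa; at base = 9.082 + K_a γ' × 1.0 = 12.83 kPa.
P₁ (0–1.4 m) = ½×9.082×1.4 = 6.358. P₂ (1.4–2.4 m) = ½(9.082+12.83)×1.0 = 10.95.
P_w = ½ γ_w h₂² = 0.5×9.81×1.0² = 4.905. Total = 6.358+10.95+4.905 = 22.22 kN/m.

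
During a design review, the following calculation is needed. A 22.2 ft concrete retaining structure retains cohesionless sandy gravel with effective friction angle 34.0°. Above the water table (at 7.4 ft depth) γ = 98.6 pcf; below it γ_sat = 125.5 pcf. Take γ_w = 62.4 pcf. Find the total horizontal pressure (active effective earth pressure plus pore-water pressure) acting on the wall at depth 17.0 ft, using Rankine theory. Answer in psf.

K_a = (1 − sin φ)/(1 + sin φ) = 0.2827.
γ' = 125.5 − 62.4 = 63.10 pcf.
Effective vertical stress at 17.0 ft: σ'_v = 98.6×7.4 + 63.10×9.60 = 1335 psf.
σ'_h = K_a σ'_v = 0.2827 × 1335 = 377.5 psf; u = γ_w × 9.60 = 599.0 psf.
Total σ_h = 377.5 + 599.0 = 976.6 psf.

977 psf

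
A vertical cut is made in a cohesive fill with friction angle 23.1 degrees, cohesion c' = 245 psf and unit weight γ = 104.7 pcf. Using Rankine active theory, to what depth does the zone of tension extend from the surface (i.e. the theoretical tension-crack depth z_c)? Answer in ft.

K_a = tan²(45° − 23.1°/2) = 0.4364; √K_a = 0.6606.
The active pressure is zero where K_a γ z = 2c√K_a, so z_c = 2c/(γ√K_a) = 2×245/(104.7×0.6606) = 7.084 ft.

7.08 ft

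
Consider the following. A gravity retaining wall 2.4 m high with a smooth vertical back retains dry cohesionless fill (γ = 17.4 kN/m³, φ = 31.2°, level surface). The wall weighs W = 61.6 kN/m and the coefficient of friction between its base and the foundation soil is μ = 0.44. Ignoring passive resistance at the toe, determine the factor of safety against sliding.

K_a = tan²(45° − 31.2°/2) = 0.3175.
P_a = ½K_aγH² = 0.5×0.3175×17.4×2.4² = 15.91 kN/m, acting at H/3 = 0.8000 m above the base.
FS_sliding = μW / P_a = 0.44×61.6 / 15.91 = 1.704.

1.70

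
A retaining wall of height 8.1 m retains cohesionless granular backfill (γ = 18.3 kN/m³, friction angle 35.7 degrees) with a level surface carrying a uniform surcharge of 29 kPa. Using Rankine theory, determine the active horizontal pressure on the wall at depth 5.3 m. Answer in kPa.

33.1 kPa

K_a = (1 − sin φ)/(1 + sin φ) = 0.2630.
σ_v = γz + q = 18.3 × 5.3 + 29 = 126.0 kPa.
σ_h = K_a σ_v = 0.2630 × 126.0 = 33.13 kPa.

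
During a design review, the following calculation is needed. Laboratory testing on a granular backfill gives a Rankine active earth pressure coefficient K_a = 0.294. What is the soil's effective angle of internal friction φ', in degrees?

K_a = tan²(45° − φ/2) ⇒ 45° − φ/2 = arctan(√0.294) = 28.47°.
φ = 2(45° − 28.47°) = 33.07°.

33.1°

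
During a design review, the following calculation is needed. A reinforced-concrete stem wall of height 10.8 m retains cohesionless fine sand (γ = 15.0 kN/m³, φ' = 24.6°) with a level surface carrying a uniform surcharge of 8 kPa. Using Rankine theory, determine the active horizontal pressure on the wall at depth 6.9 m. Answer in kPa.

K_a = (1 − sin φ)/(1 + sin φ) = 0.4121.
σ_v = γz + q = 15.0 × 6.9 + 8 = 111.5 kPa.
σ_h = K_a σ_v = 0.4121 × 111.5 = 45.95 kPa.

46.0 kPa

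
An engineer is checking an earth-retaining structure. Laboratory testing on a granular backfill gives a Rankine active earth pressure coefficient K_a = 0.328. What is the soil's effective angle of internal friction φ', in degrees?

30.4°

K_a = tan²(45° − φ/2) ⇒ 45° − φ/2 = arctan(√0.328) = 29.80°.
φ = 2(45° − 29.80°) = 30.40°.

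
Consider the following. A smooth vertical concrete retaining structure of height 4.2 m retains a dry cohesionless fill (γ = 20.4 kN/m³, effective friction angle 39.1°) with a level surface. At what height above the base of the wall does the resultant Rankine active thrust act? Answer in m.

1.40 m

K_a = 0.2265.
The pressure distribution is triangular, so the resultant acts at H/3 above the base = 4.2/3 = 1.400 m.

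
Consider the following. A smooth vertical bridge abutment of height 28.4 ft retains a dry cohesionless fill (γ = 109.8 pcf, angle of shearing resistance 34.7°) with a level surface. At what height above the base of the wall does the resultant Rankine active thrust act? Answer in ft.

K_a = 0.2745.
The pressure distribution is triangular, so the resultant acts at H/3 above the base = 28.4/3 = 9.467 ft.

9.47 ft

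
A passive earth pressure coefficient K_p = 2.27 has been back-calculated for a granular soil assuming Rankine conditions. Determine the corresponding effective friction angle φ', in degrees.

K_p = (1+sin φ)/(1−sin φ) ⇒ sin φ = (K_p − 1)/(K_p + 1) = 0.3884.
φ = arcsin(0.3884) = 22.85°.

22.9°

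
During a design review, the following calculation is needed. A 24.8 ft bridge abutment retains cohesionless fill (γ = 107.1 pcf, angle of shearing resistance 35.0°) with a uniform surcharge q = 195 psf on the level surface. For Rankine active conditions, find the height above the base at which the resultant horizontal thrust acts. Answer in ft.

K_a = 0.2710.
Triangular part P₁ = ½K_aγH² = 8925 at H/3 = 8.267 ft; rectangular part P₂ = K_a q H = 1311 at H/2 = 12.40 ft.
ȳ = (P₁·8.267 + P₂·12.40)/(P₁+P₂) = 8.796 ft.

8.80 ft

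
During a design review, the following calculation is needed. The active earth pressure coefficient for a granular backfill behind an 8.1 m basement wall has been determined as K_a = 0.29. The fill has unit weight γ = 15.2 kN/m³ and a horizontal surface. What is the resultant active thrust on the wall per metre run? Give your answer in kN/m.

145 kN/m

P = ½ K_a γ H² = 0.5 × 0.29 × 15.2 × 8.1² = 144.6 kN/m.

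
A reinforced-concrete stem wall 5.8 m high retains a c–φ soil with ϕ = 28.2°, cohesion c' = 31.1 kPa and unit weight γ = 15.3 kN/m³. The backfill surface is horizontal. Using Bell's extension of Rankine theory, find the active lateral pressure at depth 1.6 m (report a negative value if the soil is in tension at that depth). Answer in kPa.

-28.5 kPa

K_a = (1 − sin φ)/(1 + sin φ) = 0.3582.
σ_a = K_a γ z − 2c√K_a = 0.3582×15.3×1.6 − 2×31.1×0.5985 = -28.46 kPa.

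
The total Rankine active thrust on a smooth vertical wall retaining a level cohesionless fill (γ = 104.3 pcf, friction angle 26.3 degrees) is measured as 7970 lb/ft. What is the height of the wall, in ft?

K_a = 0.3859. P_a = ½ K_a γ H² ⇒ H = √(2P_a/(K_a γ)).
H = √(2×7970/(0.3859×104.3)) = 19.90 ft.

19.9 ft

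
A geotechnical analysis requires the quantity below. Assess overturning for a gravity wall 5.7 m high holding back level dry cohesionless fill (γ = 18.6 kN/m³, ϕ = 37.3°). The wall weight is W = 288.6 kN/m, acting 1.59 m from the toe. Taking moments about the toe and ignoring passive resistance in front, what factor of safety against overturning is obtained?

K_a = tan²(45° − 37.3°/2) = 0.2453.
P_a = ½K_aγH² = 0.5×0.2453×18.6×5.7² = 74.13 kN/m, acting at H/3 = 1.900 m above the base.
Overturning moment M_o = P_a × H/3 = 74.13 × 1.900 = 140.8.
Resisting moment M_r = W × 1.59 = 288.6 × 1.59 = 458.9.
FS_overturning = M_r/M_o = 458.9/140.8 = 3.258.

3.26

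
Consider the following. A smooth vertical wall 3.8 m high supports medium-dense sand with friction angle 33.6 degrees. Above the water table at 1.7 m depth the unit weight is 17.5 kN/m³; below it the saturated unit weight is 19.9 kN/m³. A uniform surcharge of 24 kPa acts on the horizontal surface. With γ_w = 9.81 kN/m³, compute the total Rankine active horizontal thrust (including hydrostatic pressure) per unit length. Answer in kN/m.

K_a = tan²(45° − φ/2) = 0.2875.
γ' = 19.9 − 9.81 = 10.09 kN/m³. h₂ = H − d_w = 2.1 m.
σ'_h: at surface K_a·q = 6.900; at WT K_a(q+γd_w) = 15.45; at base K_a(q+γd_w+γ'h₂) = 21.55 kPa.
P₁ = ½(6.900+15.45)×1.7 = 19.00; P₂ = ½(15.45+21.55)×2.1 = 38.85; P_w = ½γ_w h₂² = 21.63.
Total = 19.00+38.85+21.63 = 79.48 kN/m.

79.5 kN/m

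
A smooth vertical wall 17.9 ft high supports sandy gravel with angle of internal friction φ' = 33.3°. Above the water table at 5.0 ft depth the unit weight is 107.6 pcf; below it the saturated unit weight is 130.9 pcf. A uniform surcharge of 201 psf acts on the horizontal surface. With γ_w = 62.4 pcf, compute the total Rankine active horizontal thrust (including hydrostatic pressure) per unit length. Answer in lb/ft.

K_a = tan²(45° − φ/2) = 0.2911.
γ' = 130.9 − 62.4 = 68.50 pcf. h₂ = H − d_w = 12.9 ft.
σ'_h: at surface K_a·q = 58.52; at WT K_a(q+γd_w) = 215.1; at base K_a(q+γd_w+γ'h₂) = 472.4 psf.
P₁ = ½(58.52+215.1)×5.0 = 684.2; P₂ = ½(215.1+472.4)×12.9 = 4435; P_w = ½γ_w h₂² = 5192.
Total = 684.2+4435+5192 = 10310 lb/ft.

10300 lb/ft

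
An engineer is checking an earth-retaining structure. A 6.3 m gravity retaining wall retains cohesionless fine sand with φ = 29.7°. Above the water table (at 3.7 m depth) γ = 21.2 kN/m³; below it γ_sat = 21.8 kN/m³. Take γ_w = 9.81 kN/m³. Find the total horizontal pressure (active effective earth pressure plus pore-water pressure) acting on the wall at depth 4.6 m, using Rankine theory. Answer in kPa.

K_a = (1 − sin φ)/(1 + sin φ) = 0.3374.
γ' = 21.8 − 9.81 = 11.99 kN/m³.
Effective vertical stress at 4.6 m: σ'_v = 21.2×3.7 + 11.99×0.900 = 89.23 kPa.
σ'_h = K_a σ'_v = 0.3374 × 89.23 = 30.10 kPa; u = γ_w × 0.900 = 8.829 kPa.
Total σ_h = 30.10 + 8.829 = 38.93 kPa.

38.9 kPa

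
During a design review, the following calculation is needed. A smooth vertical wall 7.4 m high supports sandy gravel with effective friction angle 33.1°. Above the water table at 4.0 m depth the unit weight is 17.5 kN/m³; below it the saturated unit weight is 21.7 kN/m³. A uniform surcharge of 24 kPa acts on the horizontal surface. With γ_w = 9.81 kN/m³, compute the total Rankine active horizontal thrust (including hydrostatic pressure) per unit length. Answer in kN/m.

K_a = tan²(45° − φ/2) = 0.2936.
γ' = 21.7 − 9.81 = 11.89 kN/m³. h₂ = H − d_w = 3.4 m.
σ'_h: at surface K_a·q = 7.046; at WT K_a(q+γd_w) = 27.60; at base K_a(q+γd_w+γ'h₂) = 39.46 kPa.
P₁ = ½(7.046+27.60)×4.0 = 69.28; P₂ = ½(27.60+39.46)×3.4 = 114.0; P_w = ½γ_w h₂² = 56.70.
Total = 69.28+114.0+56.70 = 240.0 kN/m.

240 kN/m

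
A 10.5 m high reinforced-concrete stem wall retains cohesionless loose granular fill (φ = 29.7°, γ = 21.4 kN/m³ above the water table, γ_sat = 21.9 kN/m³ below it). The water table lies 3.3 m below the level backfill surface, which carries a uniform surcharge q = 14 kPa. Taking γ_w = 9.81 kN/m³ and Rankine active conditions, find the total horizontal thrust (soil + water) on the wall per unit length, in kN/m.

K_a = tan²(45° − φ/2) = 0.3374.
γ' = 21.9 − 9.81 = 12.09 kN/m³. h₂ = H − d_w = 7.2 m.
σ'_h: at surface K_a·q = 4.723; at WT K_a(q+γd_w) = 28.55; at base K_a(q+γd_w+γ'h₂) = 57.92 kPa.
P₁ = ½(4.723+28.55)×3.3 = 54.90; P₂ = ½(28.55+57.92)×7.2 = 311.3; P_w = ½γ_w h₂² = 254.3.
Total = 54.90+311.3+254.3 = 620.5 kN/m.

620 kN/m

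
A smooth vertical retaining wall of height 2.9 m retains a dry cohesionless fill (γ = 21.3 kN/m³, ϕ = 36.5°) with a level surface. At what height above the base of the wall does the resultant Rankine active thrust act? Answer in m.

K_a = 0.2541.
The pressure distribution is triangular, so the resultant acts at H/3 above the base = 2.9/3 = 0.9667 m.

0.967 m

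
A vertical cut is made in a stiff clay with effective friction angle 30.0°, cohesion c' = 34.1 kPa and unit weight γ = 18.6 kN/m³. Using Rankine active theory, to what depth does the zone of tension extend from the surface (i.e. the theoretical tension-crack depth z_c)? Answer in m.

6.35 m

K_a = tan²(45° − 30.0°/2) = 0.3333; √K_a = 0.5774.
The active pressure is zero where K_a γ z = 2c√K_a, so z_c = 2c/(γ√K_a) = 2×34.1/(18.6×0.5774) = 6.351 m.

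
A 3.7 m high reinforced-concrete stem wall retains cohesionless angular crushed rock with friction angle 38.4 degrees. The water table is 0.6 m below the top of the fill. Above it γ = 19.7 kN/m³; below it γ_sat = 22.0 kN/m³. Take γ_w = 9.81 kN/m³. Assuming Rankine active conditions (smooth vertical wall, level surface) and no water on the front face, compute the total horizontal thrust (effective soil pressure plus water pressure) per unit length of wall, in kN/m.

70.2 kN/m

K_a = tan²(45° − φ/2) = 0.2337.
γ' = 22.0 − 9.81 = 12.19 kN/m³. Depth below WT = 3.1 m.
σ'_h at WT = K_a γ d_w = 2.762 kPa; at base = 2.762 + K_a γ' × 3.1 = 11.59 kPa.
P₁ (0–0.6 m) = ½×2.762×0.6 = 0.8287. P₂ (0.6–3.7 m) = ½(2.762+11.59)×3.1 = 22.25.
P_w = ½ γ_w h₂² = 0.5×9.81×3.1² = 47.14. Total = 0.8287+22.25+47.14 = 70.22 kN/m.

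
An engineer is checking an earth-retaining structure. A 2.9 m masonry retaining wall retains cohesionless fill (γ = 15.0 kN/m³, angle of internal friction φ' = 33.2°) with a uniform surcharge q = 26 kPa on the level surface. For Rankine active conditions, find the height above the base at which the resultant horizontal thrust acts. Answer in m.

1.23 m

K_a = 0.2924.
Triangular part P₁ = ½K_aγH² = 18.44 at H/3 = 0.9667 m; rectangular part P₂ = K_a q H = 22.04 at H/2 = 1.450 m.
ȳ = (P₁·0.9667 + P₂·1.450)/(P₁+P₂) = 1.230 m.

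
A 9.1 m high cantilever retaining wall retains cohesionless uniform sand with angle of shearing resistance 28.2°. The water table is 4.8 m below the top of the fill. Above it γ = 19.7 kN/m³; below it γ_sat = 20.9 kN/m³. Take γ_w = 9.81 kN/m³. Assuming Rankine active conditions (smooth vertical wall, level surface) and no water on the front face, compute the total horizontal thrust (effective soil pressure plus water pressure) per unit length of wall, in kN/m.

354 kN/m

K_a = tan²(45° − φ/2) = 0.3582.
γ' = 20.9 − 9.81 = 11.09 kN/m³. Depth below WT = 4.3 m.
σ'_h at WT = K_a γ d_w = 33.87 kPa; at base = 33.87 + K_a γ' × 4.3 = 50.95 kPa.
P₁ (0–4.8 m) = ½×33.87×4.8 = 81.29. P₂ (4.8–9.1 m) = ½(33.87+50.95)×4.3 = 182.4.
P_w = ½ γ_w h₂² = 0.5×9.81×4.3² = 90.69. Total = 81.29+182.4+90.69 = 354.3 kN/m.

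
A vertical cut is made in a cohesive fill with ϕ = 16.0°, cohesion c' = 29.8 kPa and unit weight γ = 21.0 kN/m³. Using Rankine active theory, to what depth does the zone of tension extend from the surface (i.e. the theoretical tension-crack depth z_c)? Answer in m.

3.77 m

K_a = tan²(45° − 16.0°/2) = 0.5678; √K_a = 0.7536.
The active pressure is zero where K_a γ z = 2c√K_a, so z_c = 2c/(γ√K_a) = 2×29.8/(21.0×0.7536) = 3.766 m.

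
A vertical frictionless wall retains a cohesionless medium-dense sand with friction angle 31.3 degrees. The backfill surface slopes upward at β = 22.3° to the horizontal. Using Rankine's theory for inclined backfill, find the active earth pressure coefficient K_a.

0.412

K_a = cos β · (cos β − √(cos²β − cos²φ)) / (cos β + √(cos²β − cos²φ)).
cos β = 0.9252, cos φ = 0.8545, √(cos²β − cos²φ) = 0.3548.
K_a = 0.9252 × (0.9252 − 0.3548)/(0.9252 + 0.3548) = 0.4123.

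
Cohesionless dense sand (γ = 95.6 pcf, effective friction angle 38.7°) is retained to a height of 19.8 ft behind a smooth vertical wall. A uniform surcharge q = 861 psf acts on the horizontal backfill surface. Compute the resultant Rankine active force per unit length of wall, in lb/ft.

K_a = tan²(45° − φ/2) = 0.2306.
Soil triangle: ½ K_a γ H² = 0.5×0.2306×95.6×19.8² = 4321 lb/ft.
Surcharge rectangle: K_a q H = 0.2306×861×19.8 = 3931 lb/ft.
Total = 4321 + 3931 = 8252 lb/ft.

8250 lb/ft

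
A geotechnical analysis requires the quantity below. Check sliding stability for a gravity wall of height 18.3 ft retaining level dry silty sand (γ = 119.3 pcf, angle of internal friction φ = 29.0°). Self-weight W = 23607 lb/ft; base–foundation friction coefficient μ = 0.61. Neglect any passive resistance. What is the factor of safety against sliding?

2.08

K_a = tan²(45° − 29.0°/2) = 0.3470.
P_a = ½K_aγH² = 0.5×0.3470×119.3×18.3² = 6931 lb/ft, acting at H/3 = 6.100 ft above the base.
FS_sliding = μW / P_a = 0.61×23607 / 6931 = 2.078.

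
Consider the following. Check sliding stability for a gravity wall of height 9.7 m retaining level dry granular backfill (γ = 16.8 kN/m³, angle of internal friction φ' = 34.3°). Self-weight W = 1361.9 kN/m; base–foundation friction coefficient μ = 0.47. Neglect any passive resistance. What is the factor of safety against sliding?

K_a = tan²(45° − 34.3°/2) = 0.2792.
P_a = ½K_aγH² = 0.5×0.2792×16.8×9.7² = 220.6 kN/m, acting at H/3 = 3.233 m above the base.
FS_sliding = μW / P_a = 0.47×1361.9 / 220.6 = 2.901.

2.90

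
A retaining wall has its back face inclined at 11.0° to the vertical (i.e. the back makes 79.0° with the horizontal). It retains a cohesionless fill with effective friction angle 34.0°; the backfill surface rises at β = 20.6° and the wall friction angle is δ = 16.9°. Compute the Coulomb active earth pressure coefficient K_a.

0.470

K_a = sin²(α+φ) / [sin²α · sin(α−δ) · (1 + √{sin(φ+δ)sin(φ−β) / (sin(α−δ)sin(α+β))})²].
With α = 79.0°, φ = 34.0°, δ = 16.9°, β = 20.6°: K_a = 0.4704.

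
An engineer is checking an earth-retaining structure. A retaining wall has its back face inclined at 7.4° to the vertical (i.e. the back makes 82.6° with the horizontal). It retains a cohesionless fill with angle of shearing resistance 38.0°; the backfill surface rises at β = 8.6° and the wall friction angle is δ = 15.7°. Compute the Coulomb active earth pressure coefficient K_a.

0.299

K_a = sin²(α+φ) / [sin²α · sin(α−δ) · (1 + √{sin(φ+δ)sin(φ−β) / (sin(α−δ)sin(α+β))})²].
With α = 82.6°, φ = 38.0°, δ = 15.7°, β = 8.6°: K_a = 0.2987.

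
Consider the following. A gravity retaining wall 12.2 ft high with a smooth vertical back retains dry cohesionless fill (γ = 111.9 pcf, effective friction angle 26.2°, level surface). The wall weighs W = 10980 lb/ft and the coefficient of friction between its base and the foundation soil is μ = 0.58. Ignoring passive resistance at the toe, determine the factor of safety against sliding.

K_a = tan²(45° − 26.2°/2) = 0.3874.
P_a = ½K_aγH² = 0.5×0.3874×111.9×12.2² = 3226 lb/ft, acting at H/3 = 4.067 ft above the base.
FS_sliding = μW / P_a = 0.58×10980 / 3226 = 1.974.

1.97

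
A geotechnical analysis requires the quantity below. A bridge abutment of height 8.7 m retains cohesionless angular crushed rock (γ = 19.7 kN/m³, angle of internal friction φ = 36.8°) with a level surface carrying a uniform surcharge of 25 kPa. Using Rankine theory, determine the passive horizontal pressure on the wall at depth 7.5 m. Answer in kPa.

K_p = (1 + sin φ)/(1 − sin φ) = 3.988.
σ_v = γz + q = 19.7 × 7.5 + 25 = 172.8 kPa.
σ_h = K_p σ_v = 3.988 × 172.8 = 688.9 kPa.

689 kPa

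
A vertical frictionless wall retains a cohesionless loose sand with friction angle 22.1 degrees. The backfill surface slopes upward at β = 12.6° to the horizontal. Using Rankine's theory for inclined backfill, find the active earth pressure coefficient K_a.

0.509

K_a = cos β · (cos β − √(cos²β − cos²φ)) / (cos β + √(cos²β − cos²φ)).
cos β = 0.9759, cos φ = 0.9265, √(cos²β − cos²φ) = 0.3065.
K_a = 0.9759 × (0.9759 − 0.3065)/(0.9759 + 0.3065) = 0.5094.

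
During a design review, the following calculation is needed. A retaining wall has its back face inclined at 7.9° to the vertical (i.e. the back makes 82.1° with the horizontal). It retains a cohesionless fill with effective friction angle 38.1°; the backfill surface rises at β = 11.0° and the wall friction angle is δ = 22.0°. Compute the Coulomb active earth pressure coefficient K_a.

K_a = sin²(α+φ) / [sin²α · sin(α−δ) · (1 + √{sin(φ+δ)sin(φ−β) / (sin(α−δ)sin(α+β))})²].
With α = 82.1°, φ = 38.1°, δ = 22.0°, β = 11.0°: K_a = 0.3129.

0.313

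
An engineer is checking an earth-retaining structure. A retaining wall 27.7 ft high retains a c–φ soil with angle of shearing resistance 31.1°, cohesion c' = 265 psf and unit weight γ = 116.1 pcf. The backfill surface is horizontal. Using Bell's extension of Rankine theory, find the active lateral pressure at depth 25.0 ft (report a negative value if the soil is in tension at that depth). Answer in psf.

K_a = (1 − sin φ)/(1 + sin φ) = 0.3188.
σ_a = K_a γ z − 2c√K_a = 0.3188×116.1×25.0 − 2×265×0.5646 = 626.1 psf.

626 psf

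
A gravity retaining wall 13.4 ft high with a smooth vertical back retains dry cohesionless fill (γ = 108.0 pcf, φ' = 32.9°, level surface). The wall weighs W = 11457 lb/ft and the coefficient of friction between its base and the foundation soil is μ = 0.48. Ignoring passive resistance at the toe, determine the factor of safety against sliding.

1.92

K_a = tan²(45° − 32.9°/2) = 0.2960.
P_a = ½K_aγH² = 0.5×0.2960×108.0×13.4² = 2870 lb/ft, acting at H/3 = 4.467 ft above the base.
FS_sliding = μW / P_a = 0.48×11457 / 2870 = 1.916.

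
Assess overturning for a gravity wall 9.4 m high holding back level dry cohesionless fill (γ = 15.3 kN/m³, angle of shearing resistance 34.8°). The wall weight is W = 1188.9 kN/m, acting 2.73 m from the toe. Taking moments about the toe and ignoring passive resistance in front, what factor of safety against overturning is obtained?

5.61

K_a = tan²(45° − 34.8°/2) = 0.2733.
P_a = ½K_aγH² = 0.5×0.2733×15.3×9.4² = 184.7 kN/m, acting at H/3 = 3.133 m above the base.
Overturning moment M_o = P_a × H/3 = 184.7 × 3.133 = 578.9.
Resisting moment M_r = W × 2.73 = 1188.9 × 2.73 = 3246.
FS_overturning = M_r/M_o = 3246/578.9 = 5.607.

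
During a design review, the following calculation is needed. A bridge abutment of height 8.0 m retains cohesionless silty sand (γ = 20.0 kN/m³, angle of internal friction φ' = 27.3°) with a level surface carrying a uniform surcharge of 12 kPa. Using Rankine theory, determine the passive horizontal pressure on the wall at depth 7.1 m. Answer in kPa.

415 kPa

K_p = (1 + sin φ)/(1 − sin φ) = 2.694.
σ_v = γz + q = 20.0 × 7.1 + 12 = 154.0 kPa.
σ_h = K_p σ_v = 2.694 × 154.0 = 414.9 kPa.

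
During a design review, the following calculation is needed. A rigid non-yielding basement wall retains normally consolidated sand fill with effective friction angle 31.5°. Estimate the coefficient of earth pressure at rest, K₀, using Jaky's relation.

K₀ = 1 − sin φ' = 1 − sin 31.5° = 0.4775.

0.478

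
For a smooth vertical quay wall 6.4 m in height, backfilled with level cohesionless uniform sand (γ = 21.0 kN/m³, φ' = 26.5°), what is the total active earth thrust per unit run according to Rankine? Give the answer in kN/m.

K_a = tan²(45° − φ/2) = 0.3829.
P_a = ½ K_a γ H² = 0.5 × 0.3829 × 21.0 × 6.4² = 164.7 kN/m.

165 kN/m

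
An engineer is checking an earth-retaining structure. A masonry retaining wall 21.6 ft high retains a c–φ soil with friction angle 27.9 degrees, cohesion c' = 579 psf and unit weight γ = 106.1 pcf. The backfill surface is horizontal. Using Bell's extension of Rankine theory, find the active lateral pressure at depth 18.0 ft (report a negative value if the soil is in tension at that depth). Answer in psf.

K_a = (1 − sin φ)/(1 + sin φ) = 0.3625.
σ_a = K_a γ z − 2c√K_a = 0.3625×106.1×18.0 − 2×579×0.6020 = -4.941 psf.

-4.94 psf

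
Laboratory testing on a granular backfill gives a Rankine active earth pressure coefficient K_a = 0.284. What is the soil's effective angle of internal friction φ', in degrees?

K_a = tan²(45° − φ/2) ⇒ 45° − φ/2 = arctan(√0.284) = 28.05°.
φ = 2(45° − 28.05°) = 33.89°.

33.9°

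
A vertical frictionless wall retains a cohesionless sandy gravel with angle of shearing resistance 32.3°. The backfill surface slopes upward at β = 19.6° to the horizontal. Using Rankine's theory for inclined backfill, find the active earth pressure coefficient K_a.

K_a = cos β · (cos β − √(cos²β − cos²φ)) / (cos β + √(cos²β − cos²φ)).
cos β = 0.9421, cos φ = 0.8453, √(cos²β − cos²φ) = 0.4159.
K_a = 0.9421 × (0.9421 − 0.4159)/(0.9421 + 0.4159) = 0.3650.

0.365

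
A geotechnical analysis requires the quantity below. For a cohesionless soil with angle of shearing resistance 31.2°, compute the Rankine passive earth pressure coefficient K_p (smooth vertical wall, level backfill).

K_p = (1 + sin φ)/(1 − sin φ) = tan²(45° + 31.2°/2) = 3.150.

3.15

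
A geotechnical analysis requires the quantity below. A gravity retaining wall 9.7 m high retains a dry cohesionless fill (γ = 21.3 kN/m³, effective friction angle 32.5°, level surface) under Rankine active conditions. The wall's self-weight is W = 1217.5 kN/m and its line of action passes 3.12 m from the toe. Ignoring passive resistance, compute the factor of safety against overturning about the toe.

3.90

K_a = tan²(45° − 32.5°/2) = 0.3010.
P_a = ½K_aγH² = 0.5×0.3010×21.3×9.7² = 301.6 kN/m, acting at H/3 = 3.233 m above the base.
Overturning moment M_o = P_a × H/3 = 301.6 × 3.233 = 975.2.
Resisting moment M_r = W × 3.12 = 1217.5 × 3.12 = 3799.
FS_overturning = M_r/M_o = 3799/975.2 = 3.895.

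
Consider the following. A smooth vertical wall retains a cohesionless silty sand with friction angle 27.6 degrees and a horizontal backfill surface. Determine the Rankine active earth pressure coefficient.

K_a = (1 − sin φ)/(1 + sin φ) = (1 − sin 27.6°)/(1 + sin 27.6°) = 0.3668.

0.367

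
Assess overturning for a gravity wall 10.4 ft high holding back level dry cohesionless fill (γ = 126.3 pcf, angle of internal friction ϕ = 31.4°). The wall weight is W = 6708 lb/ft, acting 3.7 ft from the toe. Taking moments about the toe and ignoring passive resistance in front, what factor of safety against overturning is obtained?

K_a = tan²(45° − 31.4°/2) = 0.3149.
P_a = ½K_aγH² = 0.5×0.3149×126.3×10.4² = 2151 lb/ft, acting at H/3 = 3.467 ft above the base.
Overturning moment M_o = P_a × H/3 = 2151 × 3.467 = 7457.
Resisting moment M_r = W × 3.7 = 6708 × 3.7 = 24820.
FS_overturning = M_r/M_o = 24820/7457 = 3.328.

3.33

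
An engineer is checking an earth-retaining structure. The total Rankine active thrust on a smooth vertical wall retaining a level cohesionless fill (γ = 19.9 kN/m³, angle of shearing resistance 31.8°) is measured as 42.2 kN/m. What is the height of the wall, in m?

K_a = 0.3098. P_a = ½ K_a γ H² ⇒ H = √(2P_a/(K_a γ)).
H = √(2×42.2/(0.3098×19.9)) = 3.700 m.

3.70 m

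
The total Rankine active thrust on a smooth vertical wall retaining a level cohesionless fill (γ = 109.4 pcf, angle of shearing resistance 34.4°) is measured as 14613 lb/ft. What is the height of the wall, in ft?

K_a = 0.2780. P_a = ½ K_a γ H² ⇒ H = √(2P_a/(K_a γ)).
H = √(2×14613/(0.2780×109.4)) = 31.00 ft.

31.0 ft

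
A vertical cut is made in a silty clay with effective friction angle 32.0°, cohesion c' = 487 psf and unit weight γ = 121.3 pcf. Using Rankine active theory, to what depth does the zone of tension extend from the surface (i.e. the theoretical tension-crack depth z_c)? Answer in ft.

K_a = tan²(45° − 32.0°/2) = 0.3073; √K_a = 0.5543.
The active pressure is zero where K_a γ z = 2c√K_a, so z_c = 2c/(γ√K_a) = 2×487/(121.3×0.5543) = 14.49 ft.

14.5 ft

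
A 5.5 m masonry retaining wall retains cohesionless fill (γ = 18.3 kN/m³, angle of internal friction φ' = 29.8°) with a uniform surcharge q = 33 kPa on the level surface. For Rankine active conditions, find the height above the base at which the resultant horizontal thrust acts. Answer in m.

K_a = 0.3360.
Triangular part P₁ = ½K_aγH² = 93.01 at H/3 = 1.833 m; rectangular part P₂ = K_a q H = 60.99 at H/2 = 2.750 m.
ȳ = (P₁·1.833 + P₂·2.750)/(P₁+P₂) = 2.196 m.

2.20 m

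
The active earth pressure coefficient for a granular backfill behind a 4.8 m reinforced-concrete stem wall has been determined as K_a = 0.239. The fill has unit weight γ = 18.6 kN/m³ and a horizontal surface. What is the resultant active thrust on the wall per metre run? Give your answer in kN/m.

51.2 kN/m

P = ½ K_a γ H² = 0.5 × 0.239 × 18.6 × 4.8² = 51.21 kN/m.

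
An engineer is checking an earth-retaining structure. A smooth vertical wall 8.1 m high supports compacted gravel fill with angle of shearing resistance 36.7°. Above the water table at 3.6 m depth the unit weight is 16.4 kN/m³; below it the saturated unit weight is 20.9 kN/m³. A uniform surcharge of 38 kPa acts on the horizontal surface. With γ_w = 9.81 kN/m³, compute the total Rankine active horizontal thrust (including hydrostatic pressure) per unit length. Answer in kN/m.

K_a = tan²(45° − φ/2) = 0.2519.
γ' = 20.9 − 9.81 = 11.09 kN/m³. h₂ = H − d_w = 4.5 m.
σ'_h: at surface K_a·q = 9.571; at WT K_a(q+γd_w) = 24.44; at base K_a(q+γd_w+γ'h₂) = 37.01 kPa.
P₁ = ½(9.571+24.44)×3.6 = 61.22; P₂ = ½(24.44+37.01)×4.5 = 138.3; P_w = ½γ_w h₂² = 99.33.
Total = 61.22+138.3+99.33 = 298.8 kN/m.

299 kN/m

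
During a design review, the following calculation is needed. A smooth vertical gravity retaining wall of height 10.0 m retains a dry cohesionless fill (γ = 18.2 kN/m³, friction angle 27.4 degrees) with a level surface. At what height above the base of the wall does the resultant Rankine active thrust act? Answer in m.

K_a = 0.3697.
The pressure distribution is triangular, so the resultant acts at H/3 above the base = 10.0/3 = 3.333 m.

3.33 m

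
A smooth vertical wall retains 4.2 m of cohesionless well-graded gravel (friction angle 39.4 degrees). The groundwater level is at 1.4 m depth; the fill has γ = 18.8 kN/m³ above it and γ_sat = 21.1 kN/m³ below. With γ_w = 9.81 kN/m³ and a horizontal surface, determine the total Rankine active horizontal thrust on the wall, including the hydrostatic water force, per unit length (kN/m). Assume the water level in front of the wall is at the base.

68.9 kN/m

K_a = tan²(45° − φ/2) = 0.2234.
γ' = 21.1 − 9.81 = 11.29 kN/m³. Depth below WT = 2.8 m.
σ'_h at WT = K_a γ d_w = 5.881 kPa; at base = 5.881 + K_a γ' × 2.8 = 12.94 kPa.
P₁ (0–1.4 m) = ½×5.881×1.4 = 4.117. P₂ (1.4–4.2 m) = ½(5.881+12.94)×2.8 = 26.36.
P_w = ½ γ_w h₂² = 0.5×9.81×2.8² = 38.46. Total = 4.117+26.36+38.46 = 68.93 kN/m.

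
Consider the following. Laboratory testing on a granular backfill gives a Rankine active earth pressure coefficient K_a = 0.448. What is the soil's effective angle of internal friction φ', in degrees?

K_a = tan²(45° − φ/2) ⇒ 45° − φ/2 = arctan(√0.448) = 33.80°.
φ = 2(45° − 33.80°) = 22.41°.

22.4°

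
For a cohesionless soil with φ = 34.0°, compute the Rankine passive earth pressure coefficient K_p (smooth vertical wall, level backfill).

3.54

K_p = (1 + sin φ)/(1 − sin φ) = tan²(45° + 34.0°/2) = 3.537.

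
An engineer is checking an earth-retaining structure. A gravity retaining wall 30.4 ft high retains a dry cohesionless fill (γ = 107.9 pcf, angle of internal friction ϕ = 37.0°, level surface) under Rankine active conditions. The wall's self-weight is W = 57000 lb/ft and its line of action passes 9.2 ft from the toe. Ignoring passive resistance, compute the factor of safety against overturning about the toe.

K_a = tan²(45° − 37.0°/2) = 0.2486.
P_a = ½K_aγH² = 0.5×0.2486×107.9×30.4² = 12390 lb/ft, acting at H/3 = 10.13 ft above the base.
Overturning moment M_o = P_a × H/3 = 12390 × 10.13 = 125600.
Resisting moment M_r = W × 9.2 = 57000 × 9.2 = 524400.
FS_overturning = M_r/M_o = 524400/125600 = 4.175.

4.18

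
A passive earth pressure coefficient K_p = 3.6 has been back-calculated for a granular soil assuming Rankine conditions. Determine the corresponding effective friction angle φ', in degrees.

34.4°

K_p = (1+sin φ)/(1−sin φ) ⇒ sin φ = (K_p − 1)/(K_p + 1) = 0.5652.
φ = arcsin(0.5652) = 34.42°.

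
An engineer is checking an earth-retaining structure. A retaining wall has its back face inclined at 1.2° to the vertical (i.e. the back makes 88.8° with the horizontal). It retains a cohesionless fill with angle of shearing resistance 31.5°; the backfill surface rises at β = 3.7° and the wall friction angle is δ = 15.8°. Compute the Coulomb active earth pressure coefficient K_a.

0.305

K_a = sin²(α+φ) / [sin²α · sin(α−δ) · (1 + √{sin(φ+δ)sin(φ−β) / (sin(α−δ)sin(α+β))})²].
With α = 88.8°, φ = 31.5°, δ = 15.8°, β = 3.7°: K_a = 0.3050.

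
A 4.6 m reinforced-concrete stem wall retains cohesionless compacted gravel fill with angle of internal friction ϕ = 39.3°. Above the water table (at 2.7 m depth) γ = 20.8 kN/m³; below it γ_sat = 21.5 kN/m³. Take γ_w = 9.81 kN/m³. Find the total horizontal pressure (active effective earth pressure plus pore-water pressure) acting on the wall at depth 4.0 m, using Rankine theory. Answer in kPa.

K_a = (1 − sin φ)/(1 + sin φ) = 0.2245.
γ' = 21.5 − 9.81 = 11.69 kN/m³.
Effective vertical stress at 4.0 m: σ'_v = 20.8×2.7 + 11.69×1.30 = 71.36 kPa.
σ'_h = K_a σ'_v = 0.2245 × 71.36 = 16.02 kPa; u = γ_w × 1.30 = 12.75 kPa.
Total σ_h = 16.02 + 12.75 = 28.77 kPa.

28.8 kPa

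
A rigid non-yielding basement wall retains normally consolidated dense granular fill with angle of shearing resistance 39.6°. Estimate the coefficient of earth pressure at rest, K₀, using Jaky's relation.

0.363

K₀ = 1 − sin φ' = 1 − sin 39.6° = 0.3626.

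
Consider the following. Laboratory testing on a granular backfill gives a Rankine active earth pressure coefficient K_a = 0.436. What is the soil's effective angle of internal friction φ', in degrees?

23.1°

K_a = tan²(45° − φ/2) ⇒ 45° − φ/2 = arctan(√0.436) = 33.44°.
φ = 2(45° − 33.44°) = 23.13°.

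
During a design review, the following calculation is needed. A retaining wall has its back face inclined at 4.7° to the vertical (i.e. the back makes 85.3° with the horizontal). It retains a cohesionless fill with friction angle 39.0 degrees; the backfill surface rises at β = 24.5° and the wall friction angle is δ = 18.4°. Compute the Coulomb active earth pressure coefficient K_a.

K_a = sin²(α+φ) / [sin²α · sin(α−δ) · (1 + √{sin(φ+δ)sin(φ−β) / (sin(α−δ)sin(α+β))})²].
With α = 85.3°, φ = 39.0°, δ = 18.4°, β = 24.5°: K_a = 0.3348.

0.335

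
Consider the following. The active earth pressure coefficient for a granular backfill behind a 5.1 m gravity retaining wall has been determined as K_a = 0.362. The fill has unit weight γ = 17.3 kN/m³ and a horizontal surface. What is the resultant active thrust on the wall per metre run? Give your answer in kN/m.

81.4 kN/m

P = ½ K_a γ H² = 0.5 × 0.362 × 17.3 × 5.1² = 81.45 kN/m.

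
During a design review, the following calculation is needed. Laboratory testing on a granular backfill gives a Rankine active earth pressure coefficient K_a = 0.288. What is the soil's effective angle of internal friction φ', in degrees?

K_a = tan²(45° − φ/2) ⇒ 45° − φ/2 = arctan(√0.288) = 28.22°.
φ = 2(45° − 28.22°) = 33.56°.

33.6°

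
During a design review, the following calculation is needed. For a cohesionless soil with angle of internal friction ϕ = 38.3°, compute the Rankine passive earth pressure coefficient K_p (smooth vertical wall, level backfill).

4.26

K_p = (1 + sin φ)/(1 − sin φ) = tan²(45° + 38.3°/2) = 4.260.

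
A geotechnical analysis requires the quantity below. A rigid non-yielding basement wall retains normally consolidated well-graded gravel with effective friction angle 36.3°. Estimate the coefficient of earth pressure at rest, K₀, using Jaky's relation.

K₀ = 1 − sin φ' = 1 − sin 36.3° = 0.4080.

0.408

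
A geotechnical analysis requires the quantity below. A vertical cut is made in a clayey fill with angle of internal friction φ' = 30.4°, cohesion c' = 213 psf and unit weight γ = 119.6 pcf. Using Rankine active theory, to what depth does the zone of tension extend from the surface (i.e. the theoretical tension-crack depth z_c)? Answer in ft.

K_a = tan²(45° − 30.4°/2) = 0.3280; √K_a = 0.5727.
The active pressure is zero where K_a γ z = 2c√K_a, so z_c = 2c/(γ√K_a) = 2×213/(119.6×0.5727) = 6.219 ft.

6.22 ft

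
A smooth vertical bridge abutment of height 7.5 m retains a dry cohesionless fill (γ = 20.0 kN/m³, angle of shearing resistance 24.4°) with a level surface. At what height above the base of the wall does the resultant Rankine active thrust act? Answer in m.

K_a = 0.4153.
The pressure distribution is triangular, so the resultant acts at H/3 above the base = 7.5/3 = 2.500 m.

2.50 m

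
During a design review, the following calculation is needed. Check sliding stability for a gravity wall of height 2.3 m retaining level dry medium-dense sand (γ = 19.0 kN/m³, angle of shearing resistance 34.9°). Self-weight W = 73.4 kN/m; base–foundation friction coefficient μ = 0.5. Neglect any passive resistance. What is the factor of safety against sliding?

K_a = tan²(45° − 34.9°/2) = 0.2721.
P_a = ½K_aγH² = 0.5×0.2721×19.0×2.3² = 13.68 kN/m, acting at H/3 = 0.7667 m above the base.
FS_sliding = μW / P_a = 0.5×73.4 / 13.68 = 2.683.

2.68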